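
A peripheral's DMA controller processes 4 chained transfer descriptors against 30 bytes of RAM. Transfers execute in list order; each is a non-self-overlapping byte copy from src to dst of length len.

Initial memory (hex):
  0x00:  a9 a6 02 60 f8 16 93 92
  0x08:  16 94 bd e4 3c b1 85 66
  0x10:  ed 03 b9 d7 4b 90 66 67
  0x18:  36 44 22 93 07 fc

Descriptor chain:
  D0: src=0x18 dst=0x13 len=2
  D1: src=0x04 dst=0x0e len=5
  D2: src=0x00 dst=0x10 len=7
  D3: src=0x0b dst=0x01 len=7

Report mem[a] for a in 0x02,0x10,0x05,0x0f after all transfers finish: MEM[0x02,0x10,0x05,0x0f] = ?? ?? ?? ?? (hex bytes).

#0 dst[0x13+2] := {0x36,0x44}
#1 dst[0x0e+5] := {0xf8,0x16,0x93,0x92,0x16}
#2 dst[0x10+7] := {0xa9,0xa6,0x02,0x60,0xf8,0x16,0x93}
#3 dst[0x01+7] := {0xe4,0x3c,0xb1,0xf8,0x16,0xa9,0xa6}
query mem[0x02]=0x3c, mem[0x10]=0xa9, mem[0x05]=0x16, mem[0x0f]=0x16

MEM[0x02,0x10,0x05,0x0f] = 3c a9 16 16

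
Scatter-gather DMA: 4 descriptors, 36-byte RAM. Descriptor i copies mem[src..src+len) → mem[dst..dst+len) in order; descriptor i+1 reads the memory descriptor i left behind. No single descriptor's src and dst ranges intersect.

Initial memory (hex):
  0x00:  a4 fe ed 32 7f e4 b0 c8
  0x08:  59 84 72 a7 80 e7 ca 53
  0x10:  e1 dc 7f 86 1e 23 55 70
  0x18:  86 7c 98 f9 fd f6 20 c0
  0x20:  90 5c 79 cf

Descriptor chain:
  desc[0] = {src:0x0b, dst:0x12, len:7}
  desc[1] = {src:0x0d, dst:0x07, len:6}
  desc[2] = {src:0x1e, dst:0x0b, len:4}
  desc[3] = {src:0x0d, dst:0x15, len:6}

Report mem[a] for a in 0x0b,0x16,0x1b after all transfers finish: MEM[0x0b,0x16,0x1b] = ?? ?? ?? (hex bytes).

D0: mem[0x12..0x18] <- [a7 80 e7 ca 53 e1 dc]
D1: mem[0x07..0x0c] <- [e7 ca 53 e1 dc a7]
D2: mem[0x0b..0x0e] <- [20 c0 90 5c]
D3: mem[0x15..0x1a] <- [90 5c 53 e1 dc a7]
query mem[0x0b]=0x20, mem[0x16]=0x5c, mem[0x1b]=0xf9

MEM[0x0b,0x16,0x1b] = 20 5c f9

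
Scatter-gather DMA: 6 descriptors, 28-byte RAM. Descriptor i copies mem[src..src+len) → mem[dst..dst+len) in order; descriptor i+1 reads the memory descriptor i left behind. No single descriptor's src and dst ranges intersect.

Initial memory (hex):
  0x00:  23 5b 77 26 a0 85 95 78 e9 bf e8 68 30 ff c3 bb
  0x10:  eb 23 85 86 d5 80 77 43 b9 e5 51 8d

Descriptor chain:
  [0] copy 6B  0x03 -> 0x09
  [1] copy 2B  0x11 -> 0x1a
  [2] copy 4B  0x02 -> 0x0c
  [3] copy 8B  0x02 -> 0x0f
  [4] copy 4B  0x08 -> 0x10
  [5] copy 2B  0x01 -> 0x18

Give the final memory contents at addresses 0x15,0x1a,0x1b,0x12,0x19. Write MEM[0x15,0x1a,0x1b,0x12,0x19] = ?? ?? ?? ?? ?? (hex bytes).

MEM[0x15,0x1a,0x1b,0x12,0x19] = e9 23 85 a0 77

[0] 0x03->0x09 len=6 : 26 a0 85 95 78 e9
[1] 0x11->0x1a len=2 : 23 85
[2] 0x02->0x0c len=4 : 77 26 a0 85
[3] 0x02->0x0f len=8 : 77 26 a0 85 95 78 e9 26
[4] 0x08->0x10 len=4 : e9 26 a0 85
[5] 0x01->0x18 len=2 : 5b 77
query mem[0x15]=0xe9, mem[0x1a]=0x23, mem[0x1b]=0x85, mem[0x12]=0xa0, mem[0x19]=0x77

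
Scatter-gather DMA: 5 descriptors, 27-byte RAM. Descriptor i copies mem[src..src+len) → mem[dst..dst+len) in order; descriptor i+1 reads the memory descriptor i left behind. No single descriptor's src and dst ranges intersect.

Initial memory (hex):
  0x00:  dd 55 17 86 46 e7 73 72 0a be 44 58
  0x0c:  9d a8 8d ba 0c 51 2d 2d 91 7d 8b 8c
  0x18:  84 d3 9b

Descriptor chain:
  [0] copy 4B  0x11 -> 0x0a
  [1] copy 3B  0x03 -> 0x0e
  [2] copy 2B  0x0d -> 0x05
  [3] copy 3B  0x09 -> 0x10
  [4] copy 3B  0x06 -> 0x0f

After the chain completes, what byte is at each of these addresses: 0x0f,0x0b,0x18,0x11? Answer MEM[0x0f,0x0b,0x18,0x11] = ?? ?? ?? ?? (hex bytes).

[0] 0x11->0x0a len=4 : 51 2d 2d 91
[1] 0x03->0x0e len=3 : 86 46 e7
[2] 0x0d->0x05 len=2 : 91 86
[3] 0x09->0x10 len=3 : be 51 2d
[4] 0x06->0x0f len=3 : 86 72 0a
query mem[0x0f]=0x86, mem[0x0b]=0x2d, mem[0x18]=0x84, mem[0x11]=0x0a

MEM[0x0f,0x0b,0x18,0x11] = 86 2d 84 0a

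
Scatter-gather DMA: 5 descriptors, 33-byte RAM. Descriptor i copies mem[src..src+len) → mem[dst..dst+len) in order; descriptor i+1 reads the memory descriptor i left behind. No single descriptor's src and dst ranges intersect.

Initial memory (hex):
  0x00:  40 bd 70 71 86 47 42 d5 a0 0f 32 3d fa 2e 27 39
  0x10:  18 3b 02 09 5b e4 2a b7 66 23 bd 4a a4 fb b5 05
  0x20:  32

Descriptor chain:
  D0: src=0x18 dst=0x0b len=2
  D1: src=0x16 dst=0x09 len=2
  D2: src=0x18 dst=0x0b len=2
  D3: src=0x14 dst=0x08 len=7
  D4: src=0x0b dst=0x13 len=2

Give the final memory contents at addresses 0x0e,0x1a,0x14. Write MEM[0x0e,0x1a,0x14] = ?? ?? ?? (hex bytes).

[0] 0x18->0x0b len=2 : 66 23
[1] 0x16->0x09 len=2 : 2a b7
[2] 0x18->0x0b len=2 : 66 23
[3] 0x14->0x08 len=7 : 5b e4 2a b7 66 23 bd
[4] 0x0b->0x13 len=2 : b7 66
query mem[0x0e]=0xbd, mem[0x1a]=0xbd, mem[0x14]=0x66

MEM[0x0e,0x1a,0x14] = bd bd 66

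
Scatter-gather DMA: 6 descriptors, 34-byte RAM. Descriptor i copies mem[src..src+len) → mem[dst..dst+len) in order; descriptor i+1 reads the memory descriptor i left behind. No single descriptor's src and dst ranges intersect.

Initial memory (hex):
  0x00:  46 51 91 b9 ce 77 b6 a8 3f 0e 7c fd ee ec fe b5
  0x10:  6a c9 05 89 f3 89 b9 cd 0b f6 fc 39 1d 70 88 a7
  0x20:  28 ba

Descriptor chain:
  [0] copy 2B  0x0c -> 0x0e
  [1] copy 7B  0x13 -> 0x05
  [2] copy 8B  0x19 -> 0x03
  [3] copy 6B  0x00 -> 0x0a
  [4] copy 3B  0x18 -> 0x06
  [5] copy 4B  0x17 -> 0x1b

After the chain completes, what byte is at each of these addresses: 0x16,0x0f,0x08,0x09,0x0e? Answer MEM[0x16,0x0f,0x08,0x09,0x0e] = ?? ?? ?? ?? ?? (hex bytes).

  after D0: wrote 2B at 0x0e = eeec
  after D1: wrote 7B at 0x05 = 89f389b9cd0bf6
  after D2: wrote 8B at 0x03 = f6fc391d7088a728
  after D3: wrote 6B at 0x0a = 465191f6fc39
  after D4: wrote 3B at 0x06 = 0bf6fc
  after D5: wrote 4B at 0x1b = cd0bf6fc
query mem[0x16]=0xb9, mem[0x0f]=0x39, mem[0x08]=0xfc, mem[0x09]=0xa7, mem[0x0e]=0xfc

MEM[0x16,0x0f,0x08,0x09,0x0e] = b9 39 fc a7 fc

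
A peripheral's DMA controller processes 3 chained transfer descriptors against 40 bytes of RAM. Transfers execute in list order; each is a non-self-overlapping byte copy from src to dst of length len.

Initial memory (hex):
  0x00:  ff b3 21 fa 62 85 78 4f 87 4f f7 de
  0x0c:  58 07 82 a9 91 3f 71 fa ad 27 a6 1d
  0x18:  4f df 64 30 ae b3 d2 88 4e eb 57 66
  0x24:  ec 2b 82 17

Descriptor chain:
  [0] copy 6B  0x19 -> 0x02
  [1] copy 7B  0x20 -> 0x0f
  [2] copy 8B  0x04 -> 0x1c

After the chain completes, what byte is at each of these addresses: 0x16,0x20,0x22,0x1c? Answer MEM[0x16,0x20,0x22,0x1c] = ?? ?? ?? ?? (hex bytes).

MEM[0x16,0x20,0x22,0x1c] = a6 87 f7 30

  after D0: wrote 6B at 0x02 = df6430aeb3d2
  after D1: wrote 7B at 0x0f = 4eeb5766ec2b82
  after D2: wrote 8B at 0x1c = 30aeb3d2874ff7de
query mem[0x16]=0xa6, mem[0x20]=0x87, mem[0x22]=0xf7, mem[0x1c]=0x30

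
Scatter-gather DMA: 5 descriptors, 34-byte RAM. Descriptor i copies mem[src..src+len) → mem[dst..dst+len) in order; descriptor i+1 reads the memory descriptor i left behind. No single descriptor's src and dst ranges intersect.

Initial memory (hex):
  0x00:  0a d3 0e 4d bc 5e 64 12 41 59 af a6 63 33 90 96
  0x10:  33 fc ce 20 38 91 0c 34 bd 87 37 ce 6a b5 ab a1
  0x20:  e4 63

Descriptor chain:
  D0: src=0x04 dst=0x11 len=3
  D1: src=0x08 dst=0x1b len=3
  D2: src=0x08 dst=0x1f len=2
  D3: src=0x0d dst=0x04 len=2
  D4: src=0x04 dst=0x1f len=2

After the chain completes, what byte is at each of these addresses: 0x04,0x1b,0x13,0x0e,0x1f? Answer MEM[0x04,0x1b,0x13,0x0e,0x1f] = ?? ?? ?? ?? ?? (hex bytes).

MEM[0x04,0x1b,0x13,0x0e,0x1f] = 33 41 64 90 33

D0: mem[0x11..0x13] <- [bc 5e 64]
D1: mem[0x1b..0x1d] <- [41 59 af]
D2: mem[0x1f..0x20] <- [41 59]
D3: mem[0x04..0x05] <- [33 90]
D4: mem[0x1f..0x20] <- [33 90]
query mem[0x04]=0x33, mem[0x1b]=0x41, mem[0x13]=0x64, mem[0x0e]=0x90, mem[0x1f]=0x33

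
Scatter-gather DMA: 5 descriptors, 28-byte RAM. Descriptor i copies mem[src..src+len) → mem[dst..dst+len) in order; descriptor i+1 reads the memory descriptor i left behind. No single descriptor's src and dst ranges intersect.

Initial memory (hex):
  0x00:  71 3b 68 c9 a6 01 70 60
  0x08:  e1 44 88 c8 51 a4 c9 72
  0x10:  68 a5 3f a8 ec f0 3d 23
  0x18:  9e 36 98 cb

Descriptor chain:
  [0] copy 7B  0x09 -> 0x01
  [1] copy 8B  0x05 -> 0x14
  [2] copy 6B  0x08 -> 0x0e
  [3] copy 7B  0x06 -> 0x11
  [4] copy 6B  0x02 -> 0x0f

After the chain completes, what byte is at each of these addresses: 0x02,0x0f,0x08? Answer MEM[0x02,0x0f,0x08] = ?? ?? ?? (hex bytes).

[0] 0x09->0x01 len=7 : 44 88 c8 51 a4 c9 72
[1] 0x05->0x14 len=8 : a4 c9 72 e1 44 88 c8 51
[2] 0x08->0x0e len=6 : e1 44 88 c8 51 a4
[3] 0x06->0x11 len=7 : c9 72 e1 44 88 c8 51
[4] 0x02->0x0f len=6 : 88 c8 51 a4 c9 72
query mem[0x02]=0x88, mem[0x0f]=0x88, mem[0x08]=0xe1

MEM[0x02,0x0f,0x08] = 88 88 e1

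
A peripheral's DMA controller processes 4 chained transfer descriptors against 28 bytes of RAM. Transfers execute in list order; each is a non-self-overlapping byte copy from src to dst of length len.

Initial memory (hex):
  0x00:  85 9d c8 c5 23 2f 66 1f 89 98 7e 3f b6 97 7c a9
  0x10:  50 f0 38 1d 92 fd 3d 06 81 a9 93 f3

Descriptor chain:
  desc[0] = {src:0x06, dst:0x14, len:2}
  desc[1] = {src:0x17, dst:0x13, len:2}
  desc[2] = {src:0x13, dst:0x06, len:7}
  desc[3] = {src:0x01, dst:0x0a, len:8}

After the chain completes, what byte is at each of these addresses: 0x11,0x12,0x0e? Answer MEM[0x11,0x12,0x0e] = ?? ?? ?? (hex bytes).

#0 dst[0x14+2] := {0x66,0x1f}
#1 dst[0x13+2] := {0x06,0x81}
#2 dst[0x06+7] := {0x06,0x81,0x1f,0x3d,0x06,0x81,0xa9}
#3 dst[0x0a+8] := {0x9d,0xc8,0xc5,0x23,0x2f,0x06,0x81,0x1f}
query mem[0x11]=0x1f, mem[0x12]=0x38, mem[0x0e]=0x2f

MEM[0x11,0x12,0x0e] = 1f 38 2f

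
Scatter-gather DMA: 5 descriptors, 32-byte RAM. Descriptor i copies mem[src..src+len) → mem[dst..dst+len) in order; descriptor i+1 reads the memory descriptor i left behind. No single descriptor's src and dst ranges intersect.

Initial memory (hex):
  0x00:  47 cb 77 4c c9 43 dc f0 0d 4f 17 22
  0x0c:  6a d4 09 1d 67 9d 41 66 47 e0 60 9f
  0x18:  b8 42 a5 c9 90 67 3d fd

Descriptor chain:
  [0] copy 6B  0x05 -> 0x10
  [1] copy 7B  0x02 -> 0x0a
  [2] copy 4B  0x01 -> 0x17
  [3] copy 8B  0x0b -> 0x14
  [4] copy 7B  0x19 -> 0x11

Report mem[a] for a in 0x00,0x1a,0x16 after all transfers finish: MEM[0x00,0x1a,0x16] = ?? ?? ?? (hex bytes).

MEM[0x00,0x1a,0x16] = 47 dc 3d

#0 dst[0x10+6] := {0x43,0xdc,0xf0,0x0d,0x4f,0x17}
#1 dst[0x0a+7] := {0x77,0x4c,0xc9,0x43,0xdc,0xf0,0x0d}
#2 dst[0x17+4] := {0xcb,0x77,0x4c,0xc9}
#3 dst[0x14+8] := {0x4c,0xc9,0x43,0xdc,0xf0,0x0d,0xdc,0xf0}
#4 dst[0x11+7] := {0x0d,0xdc,0xf0,0x90,0x67,0x3d,0xfd}
query mem[0x00]=0x47, mem[0x1a]=0xdc, mem[0x16]=0x3d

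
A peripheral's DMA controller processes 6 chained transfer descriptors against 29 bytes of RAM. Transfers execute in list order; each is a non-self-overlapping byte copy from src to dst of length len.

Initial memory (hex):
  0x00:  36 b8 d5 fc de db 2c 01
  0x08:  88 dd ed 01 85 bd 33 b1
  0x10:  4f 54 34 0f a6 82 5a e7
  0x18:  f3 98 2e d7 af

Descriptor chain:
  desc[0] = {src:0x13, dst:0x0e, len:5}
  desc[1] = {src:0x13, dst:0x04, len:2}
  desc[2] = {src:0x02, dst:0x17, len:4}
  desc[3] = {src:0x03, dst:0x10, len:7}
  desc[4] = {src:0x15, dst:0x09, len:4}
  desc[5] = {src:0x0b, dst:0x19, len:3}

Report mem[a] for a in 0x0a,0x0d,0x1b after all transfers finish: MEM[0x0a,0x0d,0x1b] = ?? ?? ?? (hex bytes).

D0: mem[0x0e..0x12] <- [0f a6 82 5a e7]
D1: mem[0x04..0x05] <- [0f a6]
D2: mem[0x17..0x1a] <- [d5 fc 0f a6]
D3: mem[0x10..0x16] <- [fc 0f a6 2c 01 88 dd]
D4: mem[0x09..0x0c] <- [88 dd d5 fc]
D5: mem[0x19..0x1b] <- [d5 fc bd]
query mem[0x0a]=0xdd, mem[0x0d]=0xbd, mem[0x1b]=0xbd

MEM[0x0a,0x0d,0x1b] = dd bd bd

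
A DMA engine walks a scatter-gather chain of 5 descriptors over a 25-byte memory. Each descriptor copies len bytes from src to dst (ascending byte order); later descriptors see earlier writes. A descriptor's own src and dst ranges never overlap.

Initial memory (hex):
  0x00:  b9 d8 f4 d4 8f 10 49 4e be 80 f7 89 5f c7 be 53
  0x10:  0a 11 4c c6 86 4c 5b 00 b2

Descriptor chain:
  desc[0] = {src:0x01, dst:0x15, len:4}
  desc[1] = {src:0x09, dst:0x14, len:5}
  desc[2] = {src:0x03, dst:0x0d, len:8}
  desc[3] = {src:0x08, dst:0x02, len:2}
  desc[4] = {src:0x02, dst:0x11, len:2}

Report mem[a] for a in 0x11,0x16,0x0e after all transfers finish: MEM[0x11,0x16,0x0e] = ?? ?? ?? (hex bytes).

MEM[0x11,0x16,0x0e] = be 89 8f

D0: mem[0x15..0x18] <- [d8 f4 d4 8f]
D1: mem[0x14..0x18] <- [80 f7 89 5f c7]
D2: mem[0x0d..0x14] <- [d4 8f 10 49 4e be 80 f7]
D3: mem[0x02..0x03] <- [be 80]
D4: mem[0x11..0x12] <- [be 80]
query mem[0x11]=0xbe, mem[0x16]=0x89, mem[0x0e]=0x8f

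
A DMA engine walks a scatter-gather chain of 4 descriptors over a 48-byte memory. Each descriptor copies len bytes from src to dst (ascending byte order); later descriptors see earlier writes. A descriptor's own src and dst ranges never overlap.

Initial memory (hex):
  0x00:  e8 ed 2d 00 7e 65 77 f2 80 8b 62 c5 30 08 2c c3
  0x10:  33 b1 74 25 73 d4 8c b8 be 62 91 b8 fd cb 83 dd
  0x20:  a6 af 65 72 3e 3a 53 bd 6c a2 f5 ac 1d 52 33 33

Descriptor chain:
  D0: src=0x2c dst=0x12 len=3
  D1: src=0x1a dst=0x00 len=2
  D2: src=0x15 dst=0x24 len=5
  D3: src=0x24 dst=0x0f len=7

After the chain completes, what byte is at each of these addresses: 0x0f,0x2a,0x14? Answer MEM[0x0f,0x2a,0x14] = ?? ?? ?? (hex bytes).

MEM[0x0f,0x2a,0x14] = d4 f5 a2

[0] 0x2c->0x12 len=3 : 1d 52 33
[1] 0x1a->0x00 len=2 : 91 b8
[2] 0x15->0x24 len=5 : d4 8c b8 be 62
[3] 0x24->0x0f len=7 : d4 8c b8 be 62 a2 f5
query mem[0x0f]=0xd4, mem[0x2a]=0xf5, mem[0x14]=0xa2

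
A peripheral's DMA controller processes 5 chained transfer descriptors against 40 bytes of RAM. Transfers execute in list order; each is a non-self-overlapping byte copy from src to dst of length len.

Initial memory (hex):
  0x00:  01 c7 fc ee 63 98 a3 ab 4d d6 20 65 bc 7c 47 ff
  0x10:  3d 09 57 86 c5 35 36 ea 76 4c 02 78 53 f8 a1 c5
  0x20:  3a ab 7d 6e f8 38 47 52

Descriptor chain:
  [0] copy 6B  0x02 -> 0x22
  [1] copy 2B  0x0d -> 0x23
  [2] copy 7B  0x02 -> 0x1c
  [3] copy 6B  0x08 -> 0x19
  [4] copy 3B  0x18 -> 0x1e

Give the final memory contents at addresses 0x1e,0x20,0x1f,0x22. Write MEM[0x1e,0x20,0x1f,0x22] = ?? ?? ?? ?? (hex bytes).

D0: mem[0x22..0x27] <- [fc ee 63 98 a3 ab]
D1: mem[0x23..0x24] <- [7c 47]
D2: mem[0x1c..0x22] <- [fc ee 63 98 a3 ab 4d]
D3: mem[0x19..0x1e] <- [4d d6 20 65 bc 7c]
D4: mem[0x1e..0x20] <- [76 4d d6]
query mem[0x1e]=0x76, mem[0x20]=0xd6, mem[0x1f]=0x4d, mem[0x22]=0x4d

MEM[0x1e,0x20,0x1f,0x22] = 76 d6 4d 4d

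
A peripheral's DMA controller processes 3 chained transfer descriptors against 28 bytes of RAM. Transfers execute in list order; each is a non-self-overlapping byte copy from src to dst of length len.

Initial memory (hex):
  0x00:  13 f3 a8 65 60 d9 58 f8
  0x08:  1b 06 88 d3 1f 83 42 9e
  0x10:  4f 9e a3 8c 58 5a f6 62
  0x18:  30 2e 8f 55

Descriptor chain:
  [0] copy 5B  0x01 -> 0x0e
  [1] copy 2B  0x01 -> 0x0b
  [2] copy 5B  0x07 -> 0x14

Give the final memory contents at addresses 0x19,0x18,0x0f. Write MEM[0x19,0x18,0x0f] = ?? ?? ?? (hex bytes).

MEM[0x19,0x18,0x0f] = 2e f3 a8

[0] 0x01->0x0e len=5 : f3 a8 65 60 d9
[1] 0x01->0x0b len=2 : f3 a8
[2] 0x07->0x14 len=5 : f8 1b 06 88 f3
query mem[0x19]=0x2e, mem[0x18]=0xf3, mem[0x0f]=0xa8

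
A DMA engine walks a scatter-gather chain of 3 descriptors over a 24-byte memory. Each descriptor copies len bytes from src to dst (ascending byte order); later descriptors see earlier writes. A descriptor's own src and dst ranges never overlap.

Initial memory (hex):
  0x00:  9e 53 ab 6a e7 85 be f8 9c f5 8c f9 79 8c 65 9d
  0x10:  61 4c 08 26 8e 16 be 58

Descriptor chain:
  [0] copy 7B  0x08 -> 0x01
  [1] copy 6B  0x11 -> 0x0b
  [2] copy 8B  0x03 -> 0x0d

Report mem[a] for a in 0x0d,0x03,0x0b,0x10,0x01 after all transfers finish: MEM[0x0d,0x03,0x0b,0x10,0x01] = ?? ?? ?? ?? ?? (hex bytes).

#0 dst[0x01+7] := {0x9c,0xf5,0x8c,0xf9,0x79,0x8c,0x65}
#1 dst[0x0b+6] := {0x4c,0x08,0x26,0x8e,0x16,0xbe}
#2 dst[0x0d+8] := {0x8c,0xf9,0x79,0x8c,0x65,0x9c,0xf5,0x8c}
query mem[0x0d]=0x8c, mem[0x03]=0x8c, mem[0x0b]=0x4c, mem[0x10]=0x8c, mem[0x01]=0x9c

MEM[0x0d,0x03,0x0b,0x10,0x01] = 8c 8c 4c 8c 9c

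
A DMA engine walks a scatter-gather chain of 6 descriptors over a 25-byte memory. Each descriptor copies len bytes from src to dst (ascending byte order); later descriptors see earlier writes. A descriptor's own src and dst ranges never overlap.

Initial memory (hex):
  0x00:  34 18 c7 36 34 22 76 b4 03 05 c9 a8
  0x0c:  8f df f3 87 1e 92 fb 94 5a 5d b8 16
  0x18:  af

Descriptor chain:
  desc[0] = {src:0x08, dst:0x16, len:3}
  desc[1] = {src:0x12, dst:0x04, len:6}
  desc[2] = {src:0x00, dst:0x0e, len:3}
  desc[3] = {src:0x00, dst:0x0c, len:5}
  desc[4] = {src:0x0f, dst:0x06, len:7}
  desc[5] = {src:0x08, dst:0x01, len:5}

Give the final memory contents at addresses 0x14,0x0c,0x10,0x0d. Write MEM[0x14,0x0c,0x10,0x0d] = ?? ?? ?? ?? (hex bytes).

  after D0: wrote 3B at 0x16 = 0305c9
  after D1: wrote 6B at 0x04 = fb945a5d0305
  after D2: wrote 3B at 0x0e = 3418c7
  after D3: wrote 5B at 0x0c = 3418c736fb
  after D4: wrote 7B at 0x06 = 36fb92fb945a5d
  after D5: wrote 5B at 0x01 = 92fb945a5d
query mem[0x14]=0x5a, mem[0x0c]=0x5d, mem[0x10]=0xfb, mem[0x0d]=0x18

MEM[0x14,0x0c,0x10,0x0d] = 5a 5d fb 18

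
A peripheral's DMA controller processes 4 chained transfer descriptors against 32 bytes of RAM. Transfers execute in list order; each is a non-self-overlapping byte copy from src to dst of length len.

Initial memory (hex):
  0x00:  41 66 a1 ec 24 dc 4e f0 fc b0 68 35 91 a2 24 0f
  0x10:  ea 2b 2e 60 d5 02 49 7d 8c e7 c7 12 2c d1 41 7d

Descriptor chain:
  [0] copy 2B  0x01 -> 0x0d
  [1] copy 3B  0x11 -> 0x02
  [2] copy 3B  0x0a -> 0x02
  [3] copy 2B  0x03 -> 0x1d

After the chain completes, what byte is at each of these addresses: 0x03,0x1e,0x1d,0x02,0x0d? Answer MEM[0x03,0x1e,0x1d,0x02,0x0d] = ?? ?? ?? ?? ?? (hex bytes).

MEM[0x03,0x1e,0x1d,0x02,0x0d] = 35 91 35 68 66

[0] 0x01->0x0d len=2 : 66 a1
[1] 0x11->0x02 len=3 : 2b 2e 60
[2] 0x0a->0x02 len=3 : 68 35 91
[3] 0x03->0x1d len=2 : 35 91
query mem[0x03]=0x35, mem[0x1e]=0x91, mem[0x1d]=0x35, mem[0x02]=0x68, mem[0x0d]=0x66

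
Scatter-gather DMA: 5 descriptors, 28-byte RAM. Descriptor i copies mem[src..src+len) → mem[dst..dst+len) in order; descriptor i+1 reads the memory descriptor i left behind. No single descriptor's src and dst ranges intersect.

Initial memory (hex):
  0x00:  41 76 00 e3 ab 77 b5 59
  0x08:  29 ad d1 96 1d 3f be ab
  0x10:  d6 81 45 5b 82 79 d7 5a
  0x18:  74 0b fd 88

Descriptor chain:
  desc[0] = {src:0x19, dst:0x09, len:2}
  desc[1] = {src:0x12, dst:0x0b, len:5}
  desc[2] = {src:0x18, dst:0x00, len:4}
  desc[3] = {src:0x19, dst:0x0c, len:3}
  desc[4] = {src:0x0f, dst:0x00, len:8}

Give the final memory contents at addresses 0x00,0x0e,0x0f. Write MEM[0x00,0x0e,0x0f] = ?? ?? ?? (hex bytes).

MEM[0x00,0x0e,0x0f] = d7 88 d7

[0] 0x19->0x09 len=2 : 0b fd
[1] 0x12->0x0b len=5 : 45 5b 82 79 d7
[2] 0x18->0x00 len=4 : 74 0b fd 88
[3] 0x19->0x0c len=3 : 0b fd 88
[4] 0x0f->0x00 len=8 : d7 d6 81 45 5b 82 79 d7
query mem[0x00]=0xd7, mem[0x0e]=0x88, mem[0x0f]=0xd7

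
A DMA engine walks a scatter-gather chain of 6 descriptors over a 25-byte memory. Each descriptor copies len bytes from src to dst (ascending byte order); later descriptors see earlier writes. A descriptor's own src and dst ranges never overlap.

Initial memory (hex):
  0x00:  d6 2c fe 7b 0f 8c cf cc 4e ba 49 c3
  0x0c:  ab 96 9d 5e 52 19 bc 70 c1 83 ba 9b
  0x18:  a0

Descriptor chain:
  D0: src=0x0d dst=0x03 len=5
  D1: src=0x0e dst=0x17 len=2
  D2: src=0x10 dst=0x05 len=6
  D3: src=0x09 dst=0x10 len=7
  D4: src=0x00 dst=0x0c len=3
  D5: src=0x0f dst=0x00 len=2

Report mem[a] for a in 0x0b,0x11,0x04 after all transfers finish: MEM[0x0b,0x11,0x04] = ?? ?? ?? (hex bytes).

D0: mem[0x03..0x07] <- [96 9d 5e 52 19]
D1: mem[0x17..0x18] <- [9d 5e]
D2: mem[0x05..0x0a] <- [52 19 bc 70 c1 83]
D3: mem[0x10..0x16] <- [c1 83 c3 ab 96 9d 5e]
D4: mem[0x0c..0x0e] <- [d6 2c fe]
D5: mem[0x00..0x01] <- [5e c1]
query mem[0x0b]=0xc3, mem[0x11]=0x83, mem[0x04]=0x9d

MEM[0x0b,0x11,0x04] = c3 83 9d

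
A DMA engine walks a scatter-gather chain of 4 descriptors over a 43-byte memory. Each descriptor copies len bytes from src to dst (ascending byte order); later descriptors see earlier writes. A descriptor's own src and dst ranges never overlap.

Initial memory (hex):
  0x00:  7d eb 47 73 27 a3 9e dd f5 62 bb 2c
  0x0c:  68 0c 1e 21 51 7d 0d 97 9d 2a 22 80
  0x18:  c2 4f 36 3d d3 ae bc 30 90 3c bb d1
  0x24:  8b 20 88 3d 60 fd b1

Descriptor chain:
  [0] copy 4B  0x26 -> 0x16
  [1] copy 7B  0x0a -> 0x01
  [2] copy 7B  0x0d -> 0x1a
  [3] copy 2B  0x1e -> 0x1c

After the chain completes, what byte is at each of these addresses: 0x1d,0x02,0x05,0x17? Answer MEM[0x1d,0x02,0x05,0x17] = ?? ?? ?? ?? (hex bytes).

D0: mem[0x16..0x19] <- [88 3d 60 fd]
D1: mem[0x01..0x07] <- [bb 2c 68 0c 1e 21 51]
D2: mem[0x1a..0x20] <- [0c 1e 21 51 7d 0d 97]
D3: mem[0x1c..0x1d] <- [7d 0d]
query mem[0x1d]=0x0d, mem[0x02]=0x2c, mem[0x05]=0x1e, mem[0x17]=0x3d

MEM[0x1d,0x02,0x05,0x17] = 0d 2c 1e 3d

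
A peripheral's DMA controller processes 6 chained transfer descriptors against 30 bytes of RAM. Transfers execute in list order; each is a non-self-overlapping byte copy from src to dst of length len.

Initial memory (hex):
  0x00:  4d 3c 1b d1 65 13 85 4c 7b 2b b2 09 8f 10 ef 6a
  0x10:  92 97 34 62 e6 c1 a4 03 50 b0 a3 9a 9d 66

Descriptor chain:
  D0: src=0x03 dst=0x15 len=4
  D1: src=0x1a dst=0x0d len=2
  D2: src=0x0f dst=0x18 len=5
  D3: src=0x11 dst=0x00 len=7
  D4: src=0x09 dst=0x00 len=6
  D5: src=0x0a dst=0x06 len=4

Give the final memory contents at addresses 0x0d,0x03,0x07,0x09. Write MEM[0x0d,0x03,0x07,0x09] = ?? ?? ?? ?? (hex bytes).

  after D0: wrote 4B at 0x15 = d1651385
  after D1: wrote 2B at 0x0d = a39a
  after D2: wrote 5B at 0x18 = 6a92973462
  after D3: wrote 7B at 0x00 = 973462e6d16513
  after D4: wrote 6B at 0x00 = 2bb2098fa39a
  after D5: wrote 4B at 0x06 = b2098fa3
query mem[0x0d]=0xa3, mem[0x03]=0x8f, mem[0x07]=0x09, mem[0x09]=0xa3

MEM[0x0d,0x03,0x07,0x09] = a3 8f 09 a3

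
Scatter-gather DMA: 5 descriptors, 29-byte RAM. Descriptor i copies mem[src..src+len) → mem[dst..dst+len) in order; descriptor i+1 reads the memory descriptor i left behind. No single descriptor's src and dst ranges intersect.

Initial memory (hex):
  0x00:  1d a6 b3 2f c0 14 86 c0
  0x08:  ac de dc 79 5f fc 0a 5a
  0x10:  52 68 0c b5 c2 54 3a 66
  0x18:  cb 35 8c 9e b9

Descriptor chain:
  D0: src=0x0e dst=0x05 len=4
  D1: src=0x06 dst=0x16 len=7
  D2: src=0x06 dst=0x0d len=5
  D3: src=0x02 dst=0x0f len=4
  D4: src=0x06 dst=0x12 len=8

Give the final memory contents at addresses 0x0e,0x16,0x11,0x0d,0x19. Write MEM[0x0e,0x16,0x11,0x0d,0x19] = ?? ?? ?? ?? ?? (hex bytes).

MEM[0x0e,0x16,0x11,0x0d,0x19] = 52 dc c0 5a 5a

#0 dst[0x05+4] := {0x0a,0x5a,0x52,0x68}
#1 dst[0x16+7] := {0x5a,0x52,0x68,0xde,0xdc,0x79,0x5f}
#2 dst[0x0d+5] := {0x5a,0x52,0x68,0xde,0xdc}
#3 dst[0x0f+4] := {0xb3,0x2f,0xc0,0x0a}
#4 dst[0x12+8] := {0x5a,0x52,0x68,0xde,0xdc,0x79,0x5f,0x5a}
query mem[0x0e]=0x52, mem[0x16]=0xdc, mem[0x11]=0xc0, mem[0x0d]=0x5a, mem[0x19]=0x5a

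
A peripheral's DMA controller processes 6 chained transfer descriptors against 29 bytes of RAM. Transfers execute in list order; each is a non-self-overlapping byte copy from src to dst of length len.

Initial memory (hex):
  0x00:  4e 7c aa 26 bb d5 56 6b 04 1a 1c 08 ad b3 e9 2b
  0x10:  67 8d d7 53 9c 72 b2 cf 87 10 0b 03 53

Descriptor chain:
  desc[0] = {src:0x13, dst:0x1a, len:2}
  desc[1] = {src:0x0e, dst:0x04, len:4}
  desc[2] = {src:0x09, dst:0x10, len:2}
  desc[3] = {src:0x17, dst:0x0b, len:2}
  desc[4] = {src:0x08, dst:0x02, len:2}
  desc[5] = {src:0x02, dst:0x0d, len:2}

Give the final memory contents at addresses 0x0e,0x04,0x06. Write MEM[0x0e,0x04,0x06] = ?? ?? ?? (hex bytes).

MEM[0x0e,0x04,0x06] = 1a e9 67

D0: mem[0x1a..0x1b] <- [53 9c]
D1: mem[0x04..0x07] <- [e9 2b 67 8d]
D2: mem[0x10..0x11] <- [1a 1c]
D3: mem[0x0b..0x0c] <- [cf 87]
D4: mem[0x02..0x03] <- [04 1a]
D5: mem[0x0d..0x0e] <- [04 1a]
query mem[0x0e]=0x1a, mem[0x04]=0xe9, mem[0x06]=0x67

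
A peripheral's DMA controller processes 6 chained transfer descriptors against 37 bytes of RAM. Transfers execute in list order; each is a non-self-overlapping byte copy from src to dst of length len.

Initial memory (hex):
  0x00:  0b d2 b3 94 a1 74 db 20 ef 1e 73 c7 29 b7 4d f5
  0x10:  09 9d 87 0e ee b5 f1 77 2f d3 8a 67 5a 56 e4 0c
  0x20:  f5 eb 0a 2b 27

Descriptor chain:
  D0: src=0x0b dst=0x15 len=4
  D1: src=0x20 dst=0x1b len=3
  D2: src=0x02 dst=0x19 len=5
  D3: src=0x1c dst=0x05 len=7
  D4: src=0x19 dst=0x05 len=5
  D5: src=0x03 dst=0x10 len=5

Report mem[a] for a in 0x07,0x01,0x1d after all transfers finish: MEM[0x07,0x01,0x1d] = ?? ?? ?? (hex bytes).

MEM[0x07,0x01,0x1d] = a1 d2 db

  after D0: wrote 4B at 0x15 = c729b74d
  after D1: wrote 3B at 0x1b = f5eb0a
  after D2: wrote 5B at 0x19 = b394a174db
  after D3: wrote 7B at 0x05 = 74dbe40cf5eb0a
  after D4: wrote 5B at 0x05 = b394a174db
  after D5: wrote 5B at 0x10 = 94a1b394a1
query mem[0x07]=0xa1, mem[0x01]=0xd2, mem[0x1d]=0xdb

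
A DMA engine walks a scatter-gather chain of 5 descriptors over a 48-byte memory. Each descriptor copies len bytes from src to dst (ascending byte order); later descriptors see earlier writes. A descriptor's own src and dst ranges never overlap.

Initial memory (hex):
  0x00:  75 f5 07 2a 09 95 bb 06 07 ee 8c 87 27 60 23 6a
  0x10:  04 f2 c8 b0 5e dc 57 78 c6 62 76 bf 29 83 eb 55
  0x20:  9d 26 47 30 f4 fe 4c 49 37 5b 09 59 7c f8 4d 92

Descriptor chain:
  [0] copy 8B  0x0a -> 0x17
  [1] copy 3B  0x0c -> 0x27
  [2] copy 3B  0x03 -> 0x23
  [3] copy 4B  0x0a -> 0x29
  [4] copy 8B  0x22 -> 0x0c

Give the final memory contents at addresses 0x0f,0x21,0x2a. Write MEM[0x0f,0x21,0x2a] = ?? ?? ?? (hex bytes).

#0 dst[0x17+8] := {0x8c,0x87,0x27,0x60,0x23,0x6a,0x04,0xf2}
#1 dst[0x27+3] := {0x27,0x60,0x23}
#2 dst[0x23+3] := {0x2a,0x09,0x95}
#3 dst[0x29+4] := {0x8c,0x87,0x27,0x60}
#4 dst[0x0c+8] := {0x47,0x2a,0x09,0x95,0x4c,0x27,0x60,0x8c}
query mem[0x0f]=0x95, mem[0x21]=0x26, mem[0x2a]=0x87

MEM[0x0f,0x21,0x2a] = 95 26 87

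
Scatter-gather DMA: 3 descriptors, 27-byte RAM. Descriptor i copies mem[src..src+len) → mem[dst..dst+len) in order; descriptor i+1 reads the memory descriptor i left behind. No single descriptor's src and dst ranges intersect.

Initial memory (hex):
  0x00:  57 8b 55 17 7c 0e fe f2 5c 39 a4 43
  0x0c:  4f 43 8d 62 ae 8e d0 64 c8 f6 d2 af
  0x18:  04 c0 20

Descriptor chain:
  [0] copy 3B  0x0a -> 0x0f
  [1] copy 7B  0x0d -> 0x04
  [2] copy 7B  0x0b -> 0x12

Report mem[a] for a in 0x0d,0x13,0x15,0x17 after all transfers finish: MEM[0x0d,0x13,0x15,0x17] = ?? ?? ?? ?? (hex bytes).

#0 dst[0x0f+3] := {0xa4,0x43,0x4f}
#1 dst[0x04+7] := {0x43,0x8d,0xa4,0x43,0x4f,0xd0,0x64}
#2 dst[0x12+7] := {0x43,0x4f,0x43,0x8d,0xa4,0x43,0x4f}
query mem[0x0d]=0x43, mem[0x13]=0x4f, mem[0x15]=0x8d, mem[0x17]=0x43

MEM[0x0d,0x13,0x15,0x17] = 43 4f 8d 43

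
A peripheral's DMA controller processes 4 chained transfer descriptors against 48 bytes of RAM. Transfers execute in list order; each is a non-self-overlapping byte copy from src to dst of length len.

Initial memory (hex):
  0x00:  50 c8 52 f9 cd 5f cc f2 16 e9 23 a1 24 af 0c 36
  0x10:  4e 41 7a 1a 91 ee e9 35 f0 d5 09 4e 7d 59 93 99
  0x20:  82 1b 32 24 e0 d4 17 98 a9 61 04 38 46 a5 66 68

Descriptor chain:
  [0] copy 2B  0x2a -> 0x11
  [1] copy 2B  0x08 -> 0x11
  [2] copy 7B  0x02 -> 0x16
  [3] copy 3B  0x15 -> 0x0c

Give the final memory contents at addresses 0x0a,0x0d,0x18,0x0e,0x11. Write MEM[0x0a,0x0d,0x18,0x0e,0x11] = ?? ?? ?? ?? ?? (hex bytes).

#0 dst[0x11+2] := {0x04,0x38}
#1 dst[0x11+2] := {0x16,0xe9}
#2 dst[0x16+7] := {0x52,0xf9,0xcd,0x5f,0xcc,0xf2,0x16}
#3 dst[0x0c+3] := {0xee,0x52,0xf9}
query mem[0x0a]=0x23, mem[0x0d]=0x52, mem[0x18]=0xcd, mem[0x0e]=0xf9, mem[0x11]=0x16

MEM[0x0a,0x0d,0x18,0x0e,0x11] = 23 52 cd f9 16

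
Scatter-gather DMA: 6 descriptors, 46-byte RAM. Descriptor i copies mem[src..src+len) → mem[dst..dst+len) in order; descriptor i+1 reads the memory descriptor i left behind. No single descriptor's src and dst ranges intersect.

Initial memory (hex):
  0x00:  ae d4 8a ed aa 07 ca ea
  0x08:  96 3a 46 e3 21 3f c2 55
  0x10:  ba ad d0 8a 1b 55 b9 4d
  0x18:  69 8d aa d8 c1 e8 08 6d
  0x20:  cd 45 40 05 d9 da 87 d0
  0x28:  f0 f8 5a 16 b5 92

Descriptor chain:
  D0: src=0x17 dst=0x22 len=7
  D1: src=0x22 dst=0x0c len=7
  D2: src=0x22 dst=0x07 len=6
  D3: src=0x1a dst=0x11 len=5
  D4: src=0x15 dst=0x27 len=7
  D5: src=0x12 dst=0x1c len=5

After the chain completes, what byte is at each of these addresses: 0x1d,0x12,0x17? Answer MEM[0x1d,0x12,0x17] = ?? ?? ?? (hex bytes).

D0: mem[0x22..0x28] <- [4d 69 8d aa d8 c1 e8]
D1: mem[0x0c..0x12] <- [4d 69 8d aa d8 c1 e8]
D2: mem[0x07..0x0c] <- [4d 69 8d aa d8 c1]
D3: mem[0x11..0x15] <- [aa d8 c1 e8 08]
D4: mem[0x27..0x2d] <- [08 b9 4d 69 8d aa d8]
D5: mem[0x1c..0x20] <- [d8 c1 e8 08 b9]
query mem[0x1d]=0xc1, mem[0x12]=0xd8, mem[0x17]=0x4d

MEM[0x1d,0x12,0x17] = c1 d8 4d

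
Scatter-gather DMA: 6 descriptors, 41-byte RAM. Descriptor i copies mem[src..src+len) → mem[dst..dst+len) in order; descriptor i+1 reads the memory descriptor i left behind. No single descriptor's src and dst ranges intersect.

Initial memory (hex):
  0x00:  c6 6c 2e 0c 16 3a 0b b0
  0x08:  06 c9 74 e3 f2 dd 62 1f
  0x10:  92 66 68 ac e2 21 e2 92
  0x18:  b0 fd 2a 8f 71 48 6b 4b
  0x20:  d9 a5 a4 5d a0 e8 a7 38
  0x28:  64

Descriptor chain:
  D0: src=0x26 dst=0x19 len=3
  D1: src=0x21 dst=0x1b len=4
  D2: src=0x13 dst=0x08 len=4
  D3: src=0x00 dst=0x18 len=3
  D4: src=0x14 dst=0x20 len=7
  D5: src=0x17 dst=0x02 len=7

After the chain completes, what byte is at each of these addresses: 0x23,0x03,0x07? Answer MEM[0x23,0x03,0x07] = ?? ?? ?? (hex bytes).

MEM[0x23,0x03,0x07] = 92 c6 a4

[0] 0x26->0x19 len=3 : a7 38 64
[1] 0x21->0x1b len=4 : a5 a4 5d a0
[2] 0x13->0x08 len=4 : ac e2 21 e2
[3] 0x00->0x18 len=3 : c6 6c 2e
[4] 0x14->0x20 len=7 : e2 21 e2 92 c6 6c 2e
[5] 0x17->0x02 len=7 : 92 c6 6c 2e a5 a4 5d
query mem[0x23]=0x92, mem[0x03]=0xc6, mem[0x07]=0xa4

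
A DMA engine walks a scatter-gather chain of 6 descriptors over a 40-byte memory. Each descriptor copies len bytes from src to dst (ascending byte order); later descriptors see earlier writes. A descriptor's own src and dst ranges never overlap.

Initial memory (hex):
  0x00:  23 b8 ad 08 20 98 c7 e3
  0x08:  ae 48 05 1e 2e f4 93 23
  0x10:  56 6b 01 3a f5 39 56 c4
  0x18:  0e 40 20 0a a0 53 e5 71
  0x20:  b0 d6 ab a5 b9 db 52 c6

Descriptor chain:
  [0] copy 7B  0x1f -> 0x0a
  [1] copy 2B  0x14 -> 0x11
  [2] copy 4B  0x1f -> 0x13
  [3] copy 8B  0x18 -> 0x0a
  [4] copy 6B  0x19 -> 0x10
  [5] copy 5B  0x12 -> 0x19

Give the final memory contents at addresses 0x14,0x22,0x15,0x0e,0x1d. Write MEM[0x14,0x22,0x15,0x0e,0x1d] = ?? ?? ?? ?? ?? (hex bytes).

MEM[0x14,0x22,0x15,0x0e,0x1d] = 53 ab e5 a0 ab

#0 dst[0x0a+7] := {0x71,0xb0,0xd6,0xab,0xa5,0xb9,0xdb}
#1 dst[0x11+2] := {0xf5,0x39}
#2 dst[0x13+4] := {0x71,0xb0,0xd6,0xab}
#3 dst[0x0a+8] := {0x0e,0x40,0x20,0x0a,0xa0,0x53,0xe5,0x71}
#4 dst[0x10+6] := {0x40,0x20,0x0a,0xa0,0x53,0xe5}
#5 dst[0x19+5] := {0x0a,0xa0,0x53,0xe5,0xab}
query mem[0x14]=0x53, mem[0x22]=0xab, mem[0x15]=0xe5, mem[0x0e]=0xa0, mem[0x1d]=0xab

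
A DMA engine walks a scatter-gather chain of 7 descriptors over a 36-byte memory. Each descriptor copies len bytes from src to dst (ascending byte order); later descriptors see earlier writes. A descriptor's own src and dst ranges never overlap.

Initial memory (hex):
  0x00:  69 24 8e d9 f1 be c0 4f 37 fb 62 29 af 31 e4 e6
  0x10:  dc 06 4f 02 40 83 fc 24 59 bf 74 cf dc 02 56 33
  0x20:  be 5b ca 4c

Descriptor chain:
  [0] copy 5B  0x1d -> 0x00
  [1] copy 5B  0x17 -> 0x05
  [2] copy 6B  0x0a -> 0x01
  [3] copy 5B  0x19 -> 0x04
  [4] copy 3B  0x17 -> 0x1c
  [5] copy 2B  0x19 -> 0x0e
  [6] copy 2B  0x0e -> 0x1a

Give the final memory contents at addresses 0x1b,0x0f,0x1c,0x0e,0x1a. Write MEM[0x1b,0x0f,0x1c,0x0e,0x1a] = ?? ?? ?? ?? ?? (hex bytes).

MEM[0x1b,0x0f,0x1c,0x0e,0x1a] = 74 74 24 bf bf

D0: mem[0x00..0x04] <- [02 56 33 be 5b]
D1: mem[0x05..0x09] <- [24 59 bf 74 cf]
D2: mem[0x01..0x06] <- [62 29 af 31 e4 e6]
D3: mem[0x04..0x08] <- [bf 74 cf dc 02]
D4: mem[0x1c..0x1e] <- [24 59 bf]
D5: mem[0x0e..0x0f] <- [bf 74]
D6: mem[0x1a..0x1b] <- [bf 74]
query mem[0x1b]=0x74, mem[0x0f]=0x74, mem[0x1c]=0x24, mem[0x0e]=0xbf, mem[0x1a]=0xbf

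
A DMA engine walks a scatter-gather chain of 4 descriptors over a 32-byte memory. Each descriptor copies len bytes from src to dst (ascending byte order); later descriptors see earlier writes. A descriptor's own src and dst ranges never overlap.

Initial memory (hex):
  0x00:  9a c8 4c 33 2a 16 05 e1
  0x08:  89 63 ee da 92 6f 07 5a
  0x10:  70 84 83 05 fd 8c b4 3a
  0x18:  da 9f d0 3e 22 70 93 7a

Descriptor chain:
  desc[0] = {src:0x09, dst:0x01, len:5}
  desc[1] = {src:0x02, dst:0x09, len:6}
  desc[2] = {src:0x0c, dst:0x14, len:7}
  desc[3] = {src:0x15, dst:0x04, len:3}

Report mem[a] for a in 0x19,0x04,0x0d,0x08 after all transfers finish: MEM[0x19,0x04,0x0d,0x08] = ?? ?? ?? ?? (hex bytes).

MEM[0x19,0x04,0x0d,0x08] = 84 05 05 89

[0] 0x09->0x01 len=5 : 63 ee da 92 6f
[1] 0x02->0x09 len=6 : ee da 92 6f 05 e1
[2] 0x0c->0x14 len=7 : 6f 05 e1 5a 70 84 83
[3] 0x15->0x04 len=3 : 05 e1 5a
query mem[0x19]=0x84, mem[0x04]=0x05, mem[0x0d]=0x05, mem[0x08]=0x89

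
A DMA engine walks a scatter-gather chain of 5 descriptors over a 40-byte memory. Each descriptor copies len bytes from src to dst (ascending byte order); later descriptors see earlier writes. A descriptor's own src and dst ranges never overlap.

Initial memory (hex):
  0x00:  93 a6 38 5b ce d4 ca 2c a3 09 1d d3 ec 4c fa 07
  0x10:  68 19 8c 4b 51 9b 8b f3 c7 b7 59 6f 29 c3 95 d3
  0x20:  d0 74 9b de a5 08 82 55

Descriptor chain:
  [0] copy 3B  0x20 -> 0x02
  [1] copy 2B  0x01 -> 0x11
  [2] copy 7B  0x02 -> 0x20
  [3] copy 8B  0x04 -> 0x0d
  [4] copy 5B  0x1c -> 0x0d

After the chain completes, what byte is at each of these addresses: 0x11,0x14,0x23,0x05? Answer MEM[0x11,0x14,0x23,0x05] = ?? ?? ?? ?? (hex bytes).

D0: mem[0x02..0x04] <- [d0 74 9b]
D1: mem[0x11..0x12] <- [a6 d0]
D2: mem[0x20..0x26] <- [d0 74 9b d4 ca 2c a3]
D3: mem[0x0d..0x14] <- [9b d4 ca 2c a3 09 1d d3]
D4: mem[0x0d..0x11] <- [29 c3 95 d3 d0]
query mem[0x11]=0xd0, mem[0x14]=0xd3, mem[0x23]=0xd4, mem[0x05]=0xd4

MEM[0x11,0x14,0x23,0x05] = d0 d3 d4 d4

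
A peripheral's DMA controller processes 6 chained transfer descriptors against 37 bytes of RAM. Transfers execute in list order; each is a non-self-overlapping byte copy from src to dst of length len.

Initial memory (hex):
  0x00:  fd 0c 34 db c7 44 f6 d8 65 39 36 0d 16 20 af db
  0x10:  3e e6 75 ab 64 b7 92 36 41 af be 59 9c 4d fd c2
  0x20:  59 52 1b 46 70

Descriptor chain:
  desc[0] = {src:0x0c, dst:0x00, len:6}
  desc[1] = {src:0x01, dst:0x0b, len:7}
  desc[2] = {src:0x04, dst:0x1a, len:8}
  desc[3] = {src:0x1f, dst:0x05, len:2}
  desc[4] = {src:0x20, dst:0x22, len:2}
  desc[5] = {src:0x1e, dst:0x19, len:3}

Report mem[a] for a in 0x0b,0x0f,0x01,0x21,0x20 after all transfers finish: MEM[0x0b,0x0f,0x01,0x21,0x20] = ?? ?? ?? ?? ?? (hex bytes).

#0 dst[0x00+6] := {0x16,0x20,0xaf,0xdb,0x3e,0xe6}
#1 dst[0x0b+7] := {0x20,0xaf,0xdb,0x3e,0xe6,0xf6,0xd8}
#2 dst[0x1a+8] := {0x3e,0xe6,0xf6,0xd8,0x65,0x39,0x36,0x20}
#3 dst[0x05+2] := {0x39,0x36}
#4 dst[0x22+2] := {0x36,0x20}
#5 dst[0x19+3] := {0x65,0x39,0x36}
query mem[0x0b]=0x20, mem[0x0f]=0xe6, mem[0x01]=0x20, mem[0x21]=0x20, mem[0x20]=0x36

MEM[0x0b,0x0f,0x01,0x21,0x20] = 20 e6 20 20 36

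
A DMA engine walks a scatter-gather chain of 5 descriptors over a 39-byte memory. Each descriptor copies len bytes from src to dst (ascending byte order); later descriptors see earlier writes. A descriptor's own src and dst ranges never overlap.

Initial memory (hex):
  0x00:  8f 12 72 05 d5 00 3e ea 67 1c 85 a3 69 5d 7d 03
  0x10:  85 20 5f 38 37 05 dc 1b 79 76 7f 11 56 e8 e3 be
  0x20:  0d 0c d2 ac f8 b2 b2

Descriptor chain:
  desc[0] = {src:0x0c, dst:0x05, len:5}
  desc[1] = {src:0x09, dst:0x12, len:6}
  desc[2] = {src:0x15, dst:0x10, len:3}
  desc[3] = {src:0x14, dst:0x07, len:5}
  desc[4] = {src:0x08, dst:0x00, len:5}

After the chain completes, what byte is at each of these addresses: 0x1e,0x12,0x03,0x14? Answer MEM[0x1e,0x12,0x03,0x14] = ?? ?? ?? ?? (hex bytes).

MEM[0x1e,0x12,0x03,0x14] = e3 7d 79 a3

[0] 0x0c->0x05 len=5 : 69 5d 7d 03 85
[1] 0x09->0x12 len=6 : 85 85 a3 69 5d 7d
[2] 0x15->0x10 len=3 : 69 5d 7d
[3] 0x14->0x07 len=5 : a3 69 5d 7d 79
[4] 0x08->0x00 len=5 : 69 5d 7d 79 69
query mem[0x1e]=0xe3, mem[0x12]=0x7d, mem[0x03]=0x79, mem[0x14]=0xa3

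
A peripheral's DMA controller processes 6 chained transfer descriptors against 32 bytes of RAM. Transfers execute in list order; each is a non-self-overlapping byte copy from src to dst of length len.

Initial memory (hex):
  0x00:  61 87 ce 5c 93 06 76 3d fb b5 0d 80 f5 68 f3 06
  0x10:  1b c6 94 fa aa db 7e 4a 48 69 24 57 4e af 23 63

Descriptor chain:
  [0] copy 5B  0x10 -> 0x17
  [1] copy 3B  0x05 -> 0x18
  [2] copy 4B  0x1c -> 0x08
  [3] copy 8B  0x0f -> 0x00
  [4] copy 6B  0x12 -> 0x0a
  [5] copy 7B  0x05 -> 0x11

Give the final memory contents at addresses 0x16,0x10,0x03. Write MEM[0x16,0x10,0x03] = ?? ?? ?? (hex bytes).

MEM[0x16,0x10,0x03] = 94 1b 94

[0] 0x10->0x17 len=5 : 1b c6 94 fa aa
[1] 0x05->0x18 len=3 : 06 76 3d
[2] 0x1c->0x08 len=4 : 4e af 23 63
[3] 0x0f->0x00 len=8 : 06 1b c6 94 fa aa db 7e
[4] 0x12->0x0a len=6 : 94 fa aa db 7e 1b
[5] 0x05->0x11 len=7 : aa db 7e 4e af 94 fa
query mem[0x16]=0x94, mem[0x10]=0x1b, mem[0x03]=0x94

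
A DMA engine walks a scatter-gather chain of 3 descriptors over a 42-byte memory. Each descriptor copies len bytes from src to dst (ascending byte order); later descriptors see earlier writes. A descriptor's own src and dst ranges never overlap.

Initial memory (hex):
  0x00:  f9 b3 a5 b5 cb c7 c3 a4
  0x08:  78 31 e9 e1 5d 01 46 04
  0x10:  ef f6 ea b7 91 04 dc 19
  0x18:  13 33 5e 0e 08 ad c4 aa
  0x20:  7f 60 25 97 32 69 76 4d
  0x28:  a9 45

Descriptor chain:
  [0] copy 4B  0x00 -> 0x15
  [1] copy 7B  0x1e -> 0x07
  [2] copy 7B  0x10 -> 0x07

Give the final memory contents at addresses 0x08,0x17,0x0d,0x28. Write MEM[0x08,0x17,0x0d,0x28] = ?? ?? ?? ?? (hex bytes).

MEM[0x08,0x17,0x0d,0x28] = f6 a5 b3 a9

[0] 0x00->0x15 len=4 : f9 b3 a5 b5
[1] 0x1e->0x07 len=7 : c4 aa 7f 60 25 97 32
[2] 0x10->0x07 len=7 : ef f6 ea b7 91 f9 b3
query mem[0x08]=0xf6, mem[0x17]=0xa5, mem[0x0d]=0xb3, mem[0x28]=0xa9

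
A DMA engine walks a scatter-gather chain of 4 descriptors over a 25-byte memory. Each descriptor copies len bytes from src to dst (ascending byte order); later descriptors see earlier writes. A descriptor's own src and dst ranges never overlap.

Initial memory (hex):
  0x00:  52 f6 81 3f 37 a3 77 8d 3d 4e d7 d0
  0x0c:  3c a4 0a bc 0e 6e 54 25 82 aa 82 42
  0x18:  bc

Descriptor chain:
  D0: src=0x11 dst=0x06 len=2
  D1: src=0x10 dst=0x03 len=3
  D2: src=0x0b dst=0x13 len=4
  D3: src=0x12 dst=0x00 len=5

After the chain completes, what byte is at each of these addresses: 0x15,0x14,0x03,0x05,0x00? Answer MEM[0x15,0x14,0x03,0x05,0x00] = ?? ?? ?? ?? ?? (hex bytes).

D0: mem[0x06..0x07] <- [6e 54]
D1: mem[0x03..0x05] <- [0e 6e 54]
D2: mem[0x13..0x16] <- [d0 3c a4 0a]
D3: mem[0x00..0x04] <- [54 d0 3c a4 0a]
query mem[0x15]=0xa4, mem[0x14]=0x3c, mem[0x03]=0xa4, mem[0x05]=0x54, mem[0x00]=0x54

MEM[0x15,0x14,0x03,0x05,0x00] = a4 3c a4 54 54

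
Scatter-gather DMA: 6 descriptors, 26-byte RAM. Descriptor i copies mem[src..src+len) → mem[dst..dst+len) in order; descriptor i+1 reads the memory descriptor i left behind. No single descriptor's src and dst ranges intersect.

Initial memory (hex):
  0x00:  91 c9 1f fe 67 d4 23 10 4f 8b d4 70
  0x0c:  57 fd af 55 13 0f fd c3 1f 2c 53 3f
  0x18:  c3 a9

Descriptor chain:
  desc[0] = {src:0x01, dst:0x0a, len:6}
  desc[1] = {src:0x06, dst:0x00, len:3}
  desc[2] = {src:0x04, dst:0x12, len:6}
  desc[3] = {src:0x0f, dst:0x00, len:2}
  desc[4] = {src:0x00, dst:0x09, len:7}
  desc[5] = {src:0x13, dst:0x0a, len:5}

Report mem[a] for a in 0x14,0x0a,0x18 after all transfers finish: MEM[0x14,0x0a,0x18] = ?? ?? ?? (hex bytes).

MEM[0x14,0x0a,0x18] = 23 d4 c3

D0: mem[0x0a..0x0f] <- [c9 1f fe 67 d4 23]
D1: mem[0x00..0x02] <- [23 10 4f]
D2: mem[0x12..0x17] <- [67 d4 23 10 4f 8b]
D3: mem[0x00..0x01] <- [23 13]
D4: mem[0x09..0x0f] <- [23 13 4f fe 67 d4 23]
D5: mem[0x0a..0x0e] <- [d4 23 10 4f 8b]
query mem[0x14]=0x23, mem[0x0a]=0xd4, mem[0x18]=0xc3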